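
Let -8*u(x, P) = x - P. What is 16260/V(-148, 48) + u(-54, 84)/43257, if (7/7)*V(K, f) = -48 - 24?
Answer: -39075421/173028 ≈ -225.83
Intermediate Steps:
u(x, P) = -x/8 + P/8 (u(x, P) = -(x - P)/8 = -x/8 + P/8)
V(K, f) = -72 (V(K, f) = -48 - 24 = -72)
16260/V(-148, 48) + u(-54, 84)/43257 = 16260/(-72) + (-1/8*(-54) + (1/8)*84)/43257 = 16260*(-1/72) + (27/4 + 21/2)*(1/43257) = -1355/6 + (69/4)*(1/43257) = -1355/6 + 23/57676 = -39075421/173028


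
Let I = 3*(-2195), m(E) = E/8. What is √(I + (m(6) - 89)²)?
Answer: √19249/4 ≈ 34.685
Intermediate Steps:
m(E) = E/8 (m(E) = E*(⅛) = E/8)
I = -6585
√(I + (m(6) - 89)²) = √(-6585 + ((⅛)*6 - 89)²) = √(-6585 + (¾ - 89)²) = √(-6585 + (-353/4)²) = √(-6585 + 124609/16) = √(19249/16) = √19249/4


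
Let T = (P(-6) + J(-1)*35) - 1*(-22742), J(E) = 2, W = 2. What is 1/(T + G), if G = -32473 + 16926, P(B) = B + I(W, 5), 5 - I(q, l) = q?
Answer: 1/7262 ≈ 0.00013770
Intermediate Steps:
I(q, l) = 5 - q
P(B) = 3 + B (P(B) = B + (5 - 1*2) = B + (5 - 2) = B + 3 = 3 + B)
T = 22809 (T = ((3 - 6) + 2*35) - 1*(-22742) = (-3 + 70) + 22742 = 67 + 22742 = 22809)
G = -15547
1/(T + G) = 1/(22809 - 15547) = 1/7262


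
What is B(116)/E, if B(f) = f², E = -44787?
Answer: -13456/44787 ≈ -0.30044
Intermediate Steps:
B(116)/E = 116²/(-44787) = 13456*(-1/44787) = -13456/44787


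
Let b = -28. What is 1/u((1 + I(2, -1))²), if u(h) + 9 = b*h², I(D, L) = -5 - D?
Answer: -1/36297 ≈ -2.7551e-5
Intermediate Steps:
u(h) = -9 - 28*h²
1/u((1 + I(2, -1))²) = 1/(-9 - 28*(1 + (-5 - 1*2))⁴) = 1/(-9 - 28*(1 + (-5 - 2))⁴) = 1/(-9 - 28*(1 - 7)⁴) = 1/(-9 - 28*((-6)²)²) = 1/(-9 - 28*36²) = 1/(-9 - 28*1296) = 1/(-9 - 36288) = 1/(-36297) = -1/36297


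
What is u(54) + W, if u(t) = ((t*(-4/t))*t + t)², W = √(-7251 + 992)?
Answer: 26244 + I*√6259 ≈ 26244.0 + 79.114*I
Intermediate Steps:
W = I*√6259 (W = √(-6259) = I*√6259 ≈ 79.114*I)
u(t) = 9*t² (u(t) = (-4*t + t)² = (-3*t)² = 9*t²)
u(54) + W = 9*54² + I*√6259 = 9*2916 + I*√6259 = 26244 + I*√6259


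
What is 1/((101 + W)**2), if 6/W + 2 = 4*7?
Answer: 169/1731856 ≈ 9.7583e-5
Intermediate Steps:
W = 3/13 (W = 6/(-2 + 4*7) = 6/(-2 + 28) = 6/26 = 6*(1/26) = 3/13 ≈ 0.23077)
1/((101 + W)**2) = 1/((101 + 3/13)**2) = 1/((1316/13)**2) = 1/(1731856/169) = 169/1731856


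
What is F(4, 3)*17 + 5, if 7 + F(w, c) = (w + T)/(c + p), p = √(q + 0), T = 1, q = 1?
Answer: -371/4 ≈ -92.750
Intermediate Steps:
p = 1 (p = √(1 + 0) = √1 = 1)
F(w, c) = -7 + (1 + w)/(1 + c) (F(w, c) = -7 + (w + 1)/(c + 1) = -7 + (1 + w)/(1 + c))
F(4, 3)*17 + 5 = ((-6 + 4 - 7*3)/(1 + 3))*17 + 5 = ((-6 + 4 - 21)/4)*17 + 5 = ((¼)*(-23))*17 + 5 = -23/4*17 + 5 = -391/4 + 5 = -371/4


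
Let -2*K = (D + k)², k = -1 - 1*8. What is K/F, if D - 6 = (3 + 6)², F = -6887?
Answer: 3042/6887 ≈ 0.44170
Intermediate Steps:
k = -9 (k = -1 - 8 = -9)
D = 87 (D = 6 + (3 + 6)² = 6 + 9² = 6 + 81 = 87)
K = -3042 (K = -(87 - 9)²/2 = -½*78² = -½*6084 = -3042)
K/F = -3042/(-6887) = -3042*(-1/6887) = 3042/6887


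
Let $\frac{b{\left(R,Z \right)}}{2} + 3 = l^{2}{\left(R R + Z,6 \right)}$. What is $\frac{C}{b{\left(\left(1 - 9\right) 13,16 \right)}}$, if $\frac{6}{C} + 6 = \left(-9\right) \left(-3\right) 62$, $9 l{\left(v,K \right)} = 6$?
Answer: $- \frac{9}{12788} \approx -0.00070378$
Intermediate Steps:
$l{\left(v,K \right)} = \frac{2}{3}$ ($l{\left(v,K \right)} = \frac{1}{9} \cdot 6 = \frac{2}{3}$)
$C = \frac{1}{278}$ ($C = \frac{6}{-6 + \left(-9\right) \left(-3\right) 62} = \frac{6}{-6 + 27 \cdot 62} = \frac{6}{-6 + 1674} = \frac{6}{1668} = 6 \cdot \frac{1}{1668} = \frac{1}{278} \approx 0.0035971$)
$b{\left(R,Z \right)} = - \frac{46}{9}$ ($b{\left(R,Z \right)} = -6 + 2 \left(\frac{2}{3}\right)^{2} = -6 + 2 \cdot \frac{4}{9} = -6 + \frac{8}{9} = - \frac{46}{9}$)
$\frac{C}{b{\left(\left(1 - 9\right) 13,16 \right)}} = \frac{1}{278 \left(- \frac{46}{9}\right)} = \frac{1}{278} \left(- \frac{9}{46}\right) = - \frac{9}{12788}$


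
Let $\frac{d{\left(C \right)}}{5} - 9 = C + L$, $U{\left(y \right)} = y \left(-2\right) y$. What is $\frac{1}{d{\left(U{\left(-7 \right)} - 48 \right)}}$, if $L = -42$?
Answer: $- \frac{1}{895} \approx -0.0011173$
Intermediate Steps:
$U{\left(y \right)} = - 2 y^{2}$ ($U{\left(y \right)} = - 2 y y = - 2 y^{2}$)
$d{\left(C \right)} = -165 + 5 C$ ($d{\left(C \right)} = 45 + 5 \left(C - 42\right) = 45 + 5 \left(-42 + C\right) = 45 + \left(-210 + 5 C\right) = -165 + 5 C$)
$\frac{1}{d{\left(U{\left(-7 \right)} - 48 \right)}} = \frac{1}{-165 + 5 \left(- 2 \left(-7\right)^{2} - 48\right)} = \frac{1}{-165 + 5 \left(\left(-2\right) 49 - 48\right)} = \frac{1}{-165 + 5 \left(-98 - 48\right)} = \frac{1}{-165 + 5 \left(-146\right)} = \frac{1}{-165 - 730} = \frac{1}{-895} = - \frac{1}{895}$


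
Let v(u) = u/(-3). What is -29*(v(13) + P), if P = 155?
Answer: -13108/3 ≈ -4369.3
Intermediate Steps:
v(u) = -u/3 (v(u) = u*(-1/3) = -u/3)
-29*(v(13) + P) = -29*(-1/3*13 + 155) = -29*(-13/3 + 155) = -29*452/3 = -13108/3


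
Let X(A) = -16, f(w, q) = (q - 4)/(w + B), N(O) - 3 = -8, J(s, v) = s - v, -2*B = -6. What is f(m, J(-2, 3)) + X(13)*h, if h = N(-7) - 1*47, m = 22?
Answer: 20791/25 ≈ 831.64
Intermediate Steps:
B = 3 (B = -1/2*(-6) = 3)
N(O) = -5 (N(O) = 3 - 8 = -5)
f(w, q) = (-4 + q)/(3 + w) (f(w, q) = (q - 4)/(w + 3) = (-4 + q)/(3 + w))
h = -52 (h = -5 - 1*47 = -5 - 47 = -52)
f(m, J(-2, 3)) + X(13)*h = (-4 + (-2 - 1*3))/(3 + 22) - 16*(-52) = (-4 + (-2 - 3))/25 + 832 = (-4 - 5)/25 + 832 = (1/25)*(-9) + 832 = -9/25 + 832 = 20791/25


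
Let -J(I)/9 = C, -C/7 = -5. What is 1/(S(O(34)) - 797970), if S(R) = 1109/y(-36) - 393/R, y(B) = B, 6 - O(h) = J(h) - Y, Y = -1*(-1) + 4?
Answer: -5868/4682675801 ≈ -1.2531e-6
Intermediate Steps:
C = 35 (C = -7*(-5) = 35)
J(I) = -315 (J(I) = -9*35 = -315)
Y = 5 (Y = 1 + 4 = 5)
O(h) = 326 (O(h) = 6 - (-315 - 1*5) = 6 - (-315 - 5) = 6 - 1*(-320) = 6 + 320 = 326)
S(R) = -1109/36 - 393/R (S(R) = 1109/(-36) - 393/R = 1109*(-1/36) - 393/R = -1109/36 - 393/R)
1/(S(O(34)) - 797970) = 1/((-1109/36 - 393/326) - 797970) = 1/(-187841/5868 - 797970) = 1/(-4682675801/5868) = -5868/4682675801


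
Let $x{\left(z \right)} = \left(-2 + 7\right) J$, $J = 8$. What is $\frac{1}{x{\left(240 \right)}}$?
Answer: $\frac{1}{40} \approx 0.025$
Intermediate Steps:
$x{\left(z \right)} = 40$ ($x{\left(z \right)} = \left(-2 + 7\right) 8 = 5 \cdot 8 = 40$)
$\frac{1}{x{\left(240 \right)}} = \frac{1}{40}$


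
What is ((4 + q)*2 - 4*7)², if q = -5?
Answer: 900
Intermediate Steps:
((4 + q)*2 - 4*7)² = ((4 - 5)*2 - 4*7)² = (-1*2 - 28)² = (-2 - 28)² = (-30)² = 900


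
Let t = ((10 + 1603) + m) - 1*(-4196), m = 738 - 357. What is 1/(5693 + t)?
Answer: 1/11883 ≈ 8.4154e-5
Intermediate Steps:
m = 381
t = 6190 (t = ((10 + 1603) + 381) - 1*(-4196) = (1613 + 381) + 4196 = 1994 + 4196 = 6190)
1/(5693 + t) = 1/(5693 + 6190) = 1/11883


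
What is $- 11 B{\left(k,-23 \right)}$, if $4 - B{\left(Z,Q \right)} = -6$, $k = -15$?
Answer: $-110$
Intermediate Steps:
$B{\left(Z,Q \right)} = 10$ ($B{\left(Z,Q \right)} = 4 - -6 = 4 + 6 = 10$)
$- 11 B{\left(k,-23 \right)} = \left(-11\right) 10 = -110$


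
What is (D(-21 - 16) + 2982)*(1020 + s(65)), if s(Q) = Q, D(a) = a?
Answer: 3195325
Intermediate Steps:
(D(-21 - 16) + 2982)*(1020 + s(65)) = ((-21 - 16) + 2982)*(1020 + 65) = (-37 + 2982)*1085 = 2945*1085 = 3195325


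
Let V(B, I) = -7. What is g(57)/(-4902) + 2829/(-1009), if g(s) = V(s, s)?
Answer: -13860695/4946118 ≈ -2.8023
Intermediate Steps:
g(s) = -7
g(57)/(-4902) + 2829/(-1009) = -7/(-4902) + 2829/(-1009) = -7*(-1/4902) + 2829*(-1/1009) = 7/4902 - 2829/1009 = -13860695/4946118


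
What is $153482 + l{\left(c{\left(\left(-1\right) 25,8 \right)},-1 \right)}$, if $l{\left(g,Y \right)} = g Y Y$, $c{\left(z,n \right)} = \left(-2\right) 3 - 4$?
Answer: $153472$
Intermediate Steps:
$c{\left(z,n \right)} = -10$ ($c{\left(z,n \right)} = -6 - 4 = -10$)
$l{\left(g,Y \right)} = g Y^{2}$ ($l{\left(g,Y \right)} = Y g Y = g Y^{2}$)
$153482 + l{\left(c{\left(\left(-1\right) 25,8 \right)},-1 \right)} = 153482 - 10 \left(-1\right)^{2} = 153482 - 10 = 153472$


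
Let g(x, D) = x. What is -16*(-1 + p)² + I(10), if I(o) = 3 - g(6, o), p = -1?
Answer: -67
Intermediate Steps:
I(o) = -3 (I(o) = 3 - 1*6 = 3 - 6 = -3)
-16*(-1 + p)² + I(10) = -16*(-1 - 1)² - 3 = -16*(-2)² - 3 = -16*4 - 3 = -64 - 3 = -67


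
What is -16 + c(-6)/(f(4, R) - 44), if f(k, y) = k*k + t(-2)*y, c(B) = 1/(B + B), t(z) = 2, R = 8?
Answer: -2303/144 ≈ -15.993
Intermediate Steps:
c(B) = 1/(2*B)
f(k, y) = k² + 2*y (f(k, y) = k*k + 2*y = k² + 2*y)
-16 + c(-6)/(f(4, R) - 44) = -16 + ((½)/(-6))/((4² + 2*8) - 44) = -16 + ((½)*(-⅙))/((16 + 16) - 44) = -16 - 1/(12*(32 - 44)) = -16 - 1/12/(-12) = -16 - 1/12*(-1/12) = -16 + 1/144 = -2303/144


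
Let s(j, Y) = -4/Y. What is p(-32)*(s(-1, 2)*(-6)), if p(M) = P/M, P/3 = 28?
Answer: -63/2 ≈ -31.500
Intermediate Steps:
P = 84 (P = 3*28 = 84)
p(M) = 84/M
p(-32)*(s(-1, 2)*(-6)) = (84/(-32))*(-4/2*(-6)) = (84*(-1/32))*(-4*½*(-6)) = -(-21)*(-6)/4 = -21/8*12 = -63/2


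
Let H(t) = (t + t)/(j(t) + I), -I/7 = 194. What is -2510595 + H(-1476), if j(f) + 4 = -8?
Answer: -1719756099/685 ≈ -2.5106e+6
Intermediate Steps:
I = -1358 (I = -7*194 = -1358)
j(f) = -12 (j(f) = -4 - 8 = -12)
H(t) = -t/685 (H(t) = (t + t)/(-12 - 1358) = (2*t)/(-1370) = (2*t)*(-1/1370) = -t/685)
-2510595 + H(-1476) = -2510595 - 1/685*(-1476) = -2510595 + 1476/685 = -1719756099/685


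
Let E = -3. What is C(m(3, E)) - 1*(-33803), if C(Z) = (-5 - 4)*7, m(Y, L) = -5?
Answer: 33740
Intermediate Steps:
C(Z) = -63 (C(Z) = -9*7 = -63)
C(m(3, E)) - 1*(-33803) = -63 - 1*(-33803) = -63 + 33803 = 33740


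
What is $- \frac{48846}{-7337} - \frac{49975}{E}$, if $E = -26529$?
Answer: $\frac{1662502109}{194643273} \approx 8.5413$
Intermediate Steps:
$- \frac{48846}{-7337} - \frac{49975}{E} = - \frac{48846}{-7337} - \frac{49975}{-26529} = \left(-48846\right) \left(- \frac{1}{7337}\right) - - \frac{49975}{26529} = \frac{48846}{7337} + \frac{49975}{26529} = \frac{1662502109}{194643273}$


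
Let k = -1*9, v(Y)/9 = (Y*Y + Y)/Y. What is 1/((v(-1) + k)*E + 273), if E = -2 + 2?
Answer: 1/273 ≈ 0.0036630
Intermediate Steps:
v(Y) = 9*(Y + Y**2)/Y (v(Y) = 9*((Y*Y + Y)/Y) = 9*((Y**2 + Y)/Y) = 9*((Y + Y**2)/Y) = 9*(Y + Y**2)/Y)
k = -9
E = 0
1/((v(-1) + k)*E + 273) = 1/(((9 + 9*(-1)) - 9)*0 + 273) = 1/(((9 - 9) - 9)*0 + 273) = 1/((0 - 9)*0 + 273) = 1/(-9*0 + 273) = 1/(0 + 273) = 1/273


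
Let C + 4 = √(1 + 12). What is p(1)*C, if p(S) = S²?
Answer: -4 + √13 ≈ -0.39445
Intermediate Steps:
C = -4 + √13 (C = -4 + √(1 + 12) = -4 + √13 ≈ -0.39445)
p(1)*C = 1²*(-4 + √13) = 1*(-4 + √13) = -4 + √13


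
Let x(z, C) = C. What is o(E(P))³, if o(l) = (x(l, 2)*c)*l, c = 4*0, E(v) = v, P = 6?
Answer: 0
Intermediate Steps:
c = 0
o(l) = 0 (o(l) = (2*0)*l = 0*l = 0)
o(E(P))³ = 0³ = 0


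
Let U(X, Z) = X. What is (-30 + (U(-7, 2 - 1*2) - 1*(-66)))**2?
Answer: 841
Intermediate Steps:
(-30 + (U(-7, 2 - 1*2) - 1*(-66)))**2 = (-30 + (-7 - 1*(-66)))**2 = (-30 + (-7 + 66))**2 = (-30 + 59)**2 = 29**2 = 841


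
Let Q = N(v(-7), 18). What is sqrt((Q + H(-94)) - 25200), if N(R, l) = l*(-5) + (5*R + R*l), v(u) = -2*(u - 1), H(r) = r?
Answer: 2*I*sqrt(6254) ≈ 158.16*I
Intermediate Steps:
v(u) = 2 - 2*u (v(u) = -2*(-1 + u) = 2 - 2*u)
N(R, l) = -5*l + 5*R + R*l (N(R, l) = -5*l + (5*R + R*l) = -5*l + 5*R + R*l)
Q = 278 (Q = -5*18 + 5*(2 - 2*(-7)) + (2 - 2*(-7))*18 = -90 + 5*(2 + 14) + (2 + 14)*18 = -90 + 5*16 + 16*18 = -90 + 80 + 288 = 278)
sqrt((Q + H(-94)) - 25200) = sqrt((278 - 94) - 25200) = sqrt(184 - 25200) = sqrt(-25016) = 2*I*sqrt(6254)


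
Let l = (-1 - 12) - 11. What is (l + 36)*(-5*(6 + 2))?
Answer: -480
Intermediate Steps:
l = -24 (l = -13 - 11 = -24)
(l + 36)*(-5*(6 + 2)) = (-24 + 36)*(-5*(6 + 2)) = 12*(-5*8) = 12*(-40) = -480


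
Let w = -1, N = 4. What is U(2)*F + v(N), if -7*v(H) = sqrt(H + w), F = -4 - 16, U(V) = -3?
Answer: 60 - sqrt(3)/7 ≈ 59.753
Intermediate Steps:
F = -20
v(H) = -sqrt(-1 + H)/7 (v(H) = -sqrt(H - 1)/7 = -sqrt(-1 + H)/7)
U(2)*F + v(N) = -3*(-20) - sqrt(-1 + 4)/7 = 60 - sqrt(3)/7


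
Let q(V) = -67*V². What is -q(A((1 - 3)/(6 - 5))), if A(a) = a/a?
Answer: 67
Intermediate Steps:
A(a) = 1
-q(A((1 - 3)/(6 - 5))) = -(-67)*1² = -(-67) = -1*(-67) = 67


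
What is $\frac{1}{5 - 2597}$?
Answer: $- \frac{1}{2592} \approx -0.0003858$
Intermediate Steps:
$\frac{1}{5 - 2597} = \frac{1}{-2592} = - \frac{1}{2592}$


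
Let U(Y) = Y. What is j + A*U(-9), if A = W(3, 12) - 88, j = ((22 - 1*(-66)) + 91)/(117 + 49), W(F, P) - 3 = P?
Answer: 109241/166 ≈ 658.08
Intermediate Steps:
W(F, P) = 3 + P
j = 179/166 (j = ((22 + 66) + 91)/166 = (88 + 91)*(1/166) = 179*(1/166) = 179/166 ≈ 1.0783)
A = -73 (A = (3 + 12) - 88 = 15 - 88 = -73)
j + A*U(-9) = 179/166 - 73*(-9) = 179/166 + 657 = 109241/166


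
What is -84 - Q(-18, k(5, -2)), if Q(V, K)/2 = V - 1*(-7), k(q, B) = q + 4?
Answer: -62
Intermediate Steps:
k(q, B) = 4 + q
Q(V, K) = 14 + 2*V (Q(V, K) = 2*(V - 1*(-7)) = 2*(V + 7) = 2*(7 + V) = 14 + 2*V)
-84 - Q(-18, k(5, -2)) = -84 - (14 + 2*(-18)) = -84 - (14 - 36) = -84 - 1*(-22) = -84 + 22 = -62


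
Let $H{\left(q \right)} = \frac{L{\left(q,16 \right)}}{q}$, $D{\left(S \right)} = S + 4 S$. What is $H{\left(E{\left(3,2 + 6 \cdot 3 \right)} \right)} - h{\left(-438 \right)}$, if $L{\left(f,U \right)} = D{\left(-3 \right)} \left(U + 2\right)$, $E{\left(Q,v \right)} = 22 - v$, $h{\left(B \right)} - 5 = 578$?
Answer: $-718$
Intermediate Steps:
$D{\left(S \right)} = 5 S$
$h{\left(B \right)} = 583$ ($h{\left(B \right)} = 5 + 578 = 583$)
$L{\left(f,U \right)} = -30 - 15 U$ ($L{\left(f,U \right)} = 5 \left(-3\right) \left(U + 2\right) = - 15 \left(2 + U\right) = -30 - 15 U$)
$H{\left(q \right)} = - \frac{270}{q}$ ($H{\left(q \right)} = \frac{-30 - 240}{q} = - \frac{270}{q}$)
$H{\left(E{\left(3,2 + 6 \cdot 3 \right)} \right)} - h{\left(-438 \right)} = - \frac{270}{22 - \left(2 + 6 \cdot 3\right)} - 583 = - \frac{270}{22 - \left(2 + 18\right)} - 583 = - \frac{270}{22 - 20} - 583 = - \frac{270}{2} - 583 = \left(-270\right) \frac{1}{2} - 583 = -135 - 583 = -718$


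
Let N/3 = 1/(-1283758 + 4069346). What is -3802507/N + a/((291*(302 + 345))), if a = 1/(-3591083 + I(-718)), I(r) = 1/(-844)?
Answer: -2014794746632200351268562176/570643874076681 ≈ -3.5307e+12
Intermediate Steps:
I(r) = -1/844
N = 3/2785588 (N = 3/(-1283758 + 4069346) = 3/2785588 ≈ 1.0770e-6)
a = -844/3030874053 (a = 1/(-3591083 - 1/844) = 1/(-3030874053/844) = -844/3030874053 ≈ -2.7847e-7)
-3802507/N + a/((291*(302 + 345))) = -3802507/3/2785588 - 844*1/(291*(302 + 345))/3030874053 = -3802507*2785588/3 - 844/(3030874053*(291*647)) = -10592217869116/3 - 844/3030874053/188277 = -10592217869116/3 - 844/3030874053*1/188277 = -10592217869116/3 - 844/570643874076681 = -2014794746632200351268562176/570643874076681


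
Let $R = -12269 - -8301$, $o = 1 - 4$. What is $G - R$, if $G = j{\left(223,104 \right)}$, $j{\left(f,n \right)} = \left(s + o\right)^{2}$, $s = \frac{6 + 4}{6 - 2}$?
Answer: $\frac{15873}{4} \approx 3968.3$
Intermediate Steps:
$s = \frac{5}{2}$ ($s = \frac{10}{4} = 10 \cdot \frac{1}{4} = \frac{5}{2} \approx 2.5$)
$o = -3$ ($o = 1 - 4 = -3$)
$j{\left(f,n \right)} = \frac{1}{4}$ ($j{\left(f,n \right)} = \left(\frac{5}{2} - 3\right)^{2} = \left(- \frac{1}{2}\right)^{2} = \frac{1}{4}$)
$G = \frac{1}{4} \approx 0.25$
$R = -3968$ ($R = -12269 + 8301 = -3968$)
$G - R = \frac{1}{4} - -3968 = \frac{1}{4} + 3968 = \frac{15873}{4}$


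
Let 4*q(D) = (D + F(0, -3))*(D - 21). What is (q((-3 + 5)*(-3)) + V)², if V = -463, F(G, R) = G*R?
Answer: 714025/4 ≈ 1.7851e+5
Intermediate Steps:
q(D) = D*(-21 + D)/4 (q(D) = ((D + 0*(-3))*(D - 21))/4 = ((D + 0)*(-21 + D))/4 = (D*(-21 + D))/4 = D*(-21 + D)/4)
(q((-3 + 5)*(-3)) + V)² = (((-3 + 5)*(-3))*(-21 + (-3 + 5)*(-3))/4 - 463)² = ((2*(-3))*(-21 + 2*(-3))/4 - 463)² = ((¼)*(-6)*(-21 - 6) - 463)² = ((¼)*(-6)*(-27) - 463)² = (81/2 - 463)² = (-845/2)² = 714025/4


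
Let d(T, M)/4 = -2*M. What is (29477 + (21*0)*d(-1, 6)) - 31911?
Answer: -2434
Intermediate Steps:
d(T, M) = -8*M (d(T, M) = 4*(-2*M) = -8*M)
(29477 + (21*0)*d(-1, 6)) - 31911 = (29477 + (21*0)*(-8*6)) - 31911 = (29477 + 0*(-48)) - 31911 = (29477 + 0) - 31911 = 29477 - 31911 = -2434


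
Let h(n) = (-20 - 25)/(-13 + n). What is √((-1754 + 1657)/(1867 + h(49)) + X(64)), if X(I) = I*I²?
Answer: 2*√3650116514873/7463 ≈ 512.00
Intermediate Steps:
h(n) = -45/(-13 + n)
X(I) = I³
√((-1754 + 1657)/(1867 + h(49)) + X(64)) = √((-1754 + 1657)/(1867 - 45/(-13 + 49)) + 64³) = √(-97/(1867 - 45/36) + 262144) = √(-97/(1867 - 45*1/36) + 262144) = √(-97/(1867 - 5/4) + 262144) = √(-97/7463/4 + 262144) = √(-97*4/7463 + 262144) = √(-388/7463 + 262144) = √(1956380284/7463) = 2*√3650116514873/7463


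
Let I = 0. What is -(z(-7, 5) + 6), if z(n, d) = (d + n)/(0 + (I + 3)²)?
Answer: -52/9 ≈ -5.7778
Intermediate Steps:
z(n, d) = d/9 + n/9 (z(n, d) = (d + n)/(0 + (0 + 3)²) = (d + n)/(0 + 3²) = (d + n)/(0 + 9) = (d + n)/9 = (d + n)*(⅑) = d/9 + n/9)
-(z(-7, 5) + 6) = -(((⅑)*5 + (⅑)*(-7)) + 6) = -((5/9 - 7/9) + 6) = -(-2/9 + 6) = -1*52/9 = -52/9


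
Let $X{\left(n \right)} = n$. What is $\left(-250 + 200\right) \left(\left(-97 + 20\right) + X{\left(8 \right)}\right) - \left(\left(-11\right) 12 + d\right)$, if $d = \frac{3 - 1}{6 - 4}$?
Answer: $3581$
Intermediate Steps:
$d = 1$ ($d = \frac{2}{2} = 2 \cdot \frac{1}{2} = 1$)
$\left(-250 + 200\right) \left(\left(-97 + 20\right) + X{\left(8 \right)}\right) - \left(\left(-11\right) 12 + d\right) = \left(-250 + 200\right) \left(\left(-97 + 20\right) + 8\right) - \left(\left(-11\right) 12 + 1\right) = - 50 \left(-77 + 8\right) - \left(-132 + 1\right) = \left(-50\right) \left(-69\right) - -131 = 3450 + 131 = 3581$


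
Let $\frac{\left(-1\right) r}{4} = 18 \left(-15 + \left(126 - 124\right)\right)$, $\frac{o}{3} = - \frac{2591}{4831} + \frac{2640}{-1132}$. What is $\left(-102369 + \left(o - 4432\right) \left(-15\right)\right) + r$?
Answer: $- \frac{47610320784}{1367173} \approx -34824.0$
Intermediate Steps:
$o = - \frac{11765139}{1367173}$ ($o = 3 \left(- \frac{2591}{4831} + \frac{2640}{-1132}\right) = 3 \left(\left(-2591\right) \frac{1}{4831} + 2640 \left(- \frac{1}{1132}\right)\right) = 3 \left(- \frac{2591}{4831} - \frac{660}{283}\right) = 3 \left(- \frac{3921713}{1367173}\right) = - \frac{11765139}{1367173} \approx -8.6055$)
$r = 936$ ($r = - 4 \cdot 18 \left(-15 + \left(126 - 124\right)\right) = - 4 \cdot 18 \left(-15 + 2\right) = - 4 \cdot 18 \left(-13\right) = \left(-4\right) \left(-234\right) = 936$)
$\left(-102369 + \left(o - 4432\right) \left(-15\right)\right) + r = \left(-102369 + \left(- \frac{11765139}{1367173} - 4432\right) \left(-15\right)\right) + 936 = \left(-102369 - - \frac{91066138125}{1367173}\right) + 936 = \left(-102369 + \frac{91066138125}{1367173}\right) + 936 = - \frac{48889994712}{1367173} + 936 = - \frac{47610320784}{1367173}$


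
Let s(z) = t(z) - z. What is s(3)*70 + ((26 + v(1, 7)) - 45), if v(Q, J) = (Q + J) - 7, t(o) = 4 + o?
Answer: 262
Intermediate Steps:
v(Q, J) = -7 + J + Q (v(Q, J) = (J + Q) - 7 = -7 + J + Q)
s(z) = 4 (s(z) = (4 + z) - z = 4)
s(3)*70 + ((26 + v(1, 7)) - 45) = 4*70 + ((26 + (-7 + 7 + 1)) - 45) = 280 + ((26 + 1) - 45) = 280 + (27 - 45) = 280 - 18 = 262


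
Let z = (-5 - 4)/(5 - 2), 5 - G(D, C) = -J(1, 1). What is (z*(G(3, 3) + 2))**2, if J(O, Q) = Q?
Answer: 576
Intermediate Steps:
G(D, C) = 6 (G(D, C) = 5 - (-1) = 5 - 1*(-1) = 5 + 1 = 6)
z = -3 (z = -9/3 = -9*1/3 = -3)
(z*(G(3, 3) + 2))**2 = (-3*(6 + 2))**2 = (-3*8)**2 = (-24)**2 = 576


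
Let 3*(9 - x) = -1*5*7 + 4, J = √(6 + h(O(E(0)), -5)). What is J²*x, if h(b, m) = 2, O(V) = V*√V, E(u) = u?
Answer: 464/3 ≈ 154.67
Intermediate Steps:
O(V) = V^(3/2)
J = 2*√2 (J = √(6 + 2) = √8 = 2*√2 ≈ 2.8284)
x = 58/3 (x = 9 - (-1*5*7 + 4)/3 = 9 - (-5*7 + 4)/3 = 9 - (-35 + 4)/3 = 9 - ⅓*(-31) = 9 + 31/3 = 58/3 ≈ 19.333)
J²*x = (2*√2)²*(58/3) = 8*(58/3) = 464/3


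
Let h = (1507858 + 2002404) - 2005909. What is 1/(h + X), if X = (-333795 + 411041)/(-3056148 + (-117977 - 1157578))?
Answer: 4331703/6516410325913 ≈ 6.6474e-7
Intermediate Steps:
X = -77246/4331703 (X = 77246/(-3056148 - 1275555) = 77246/(-4331703) = 77246*(-1/4331703) = -77246/4331703 ≈ -0.017833)
h = 1504353 (h = 3510262 - 2005909 = 1504353)
1/(h + X) = 1/(1504353 - 77246/4331703) = 1/(6516410325913/4331703) = 4331703/6516410325913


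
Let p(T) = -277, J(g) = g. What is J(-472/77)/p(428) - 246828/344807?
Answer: -5101845508/7354388503 ≈ -0.69371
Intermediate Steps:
J(-472/77)/p(428) - 246828/344807 = -472/77/(-277) - 246828/344807 = -472*1/77*(-1/277) - 246828*1/344807 = -472/77*(-1/277) - 246828/344807 = 472/21329 - 246828/344807 = -5101845508/7354388503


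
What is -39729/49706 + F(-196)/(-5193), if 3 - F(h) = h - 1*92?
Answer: -73592381/86041086 ≈ -0.85532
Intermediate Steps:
F(h) = 95 - h (F(h) = 3 - (h - 1*92) = 3 - (h - 92) = 3 - (-92 + h) = 3 + (92 - h) = 95 - h)
-39729/49706 + F(-196)/(-5193) = -39729/49706 + (95 - 1*(-196))/(-5193) = -39729*1/49706 + (95 + 196)*(-1/5193) = -39729/49706 + 291*(-1/5193) = -39729/49706 - 97/1731 = -73592381/86041086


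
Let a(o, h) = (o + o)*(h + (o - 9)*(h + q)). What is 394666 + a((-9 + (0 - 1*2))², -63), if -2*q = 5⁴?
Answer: -9798132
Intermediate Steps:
q = -625/2 (q = -½*5⁴ = -½*625 = -625/2 ≈ -312.50)
a(o, h) = 2*o*(h + (-9 + o)*(-625/2 + h)) (a(o, h) = (o + o)*(h + (o - 9)*(h - 625/2)) = (2*o)*(h + (-9 + o)*(-625/2 + h)) = 2*o*(h + (-9 + o)*(-625/2 + h)))
394666 + a((-9 + (0 - 1*2))², -63) = 394666 + (-9 + (0 - 1*2))²*(5625 - 625*(-9 + (0 - 1*2))² - 16*(-63) + 2*(-63)*(-9 + (0 - 1*2))²) = 394666 + (-9 + (0 - 2))²*(5625 - 625*(-9 + (0 - 2))² + 1008 + 2*(-63)*(-9 + (0 - 2))²) = 394666 + (-9 - 2)²*(5625 - 625*(-9 - 2)² + 1008 + 2*(-63)*(-9 - 2)²) = 394666 + (-11)²*(5625 - 625*(-11)² + 1008 + 2*(-63)*(-11)²) = 394666 + 121*(5625 - 625*121 + 1008 + 2*(-63)*121) = 394666 + 121*(5625 - 75625 + 1008 - 15246) = 394666 + 121*(-84238) = 394666 - 10192798 = -9798132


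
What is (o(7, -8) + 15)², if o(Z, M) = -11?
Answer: 16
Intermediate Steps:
(o(7, -8) + 15)² = (-11 + 15)² = 4² = 16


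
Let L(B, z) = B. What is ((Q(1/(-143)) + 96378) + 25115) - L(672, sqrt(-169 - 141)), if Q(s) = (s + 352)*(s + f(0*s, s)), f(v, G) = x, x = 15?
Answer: 2578586869/20449 ≈ 1.2610e+5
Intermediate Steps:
f(v, G) = 15
Q(s) = (15 + s)*(352 + s) (Q(s) = (s + 352)*(s + 15) = (352 + s)*(15 + s) = (15 + s)*(352 + s))
((Q(1/(-143)) + 96378) + 25115) - L(672, sqrt(-169 - 141)) = (((5280 + (1/(-143))**2 + 367/(-143)) + 96378) + 25115) - 1*672 = (((5280 + (-1/143)**2 + 367*(-1/143)) + 96378) + 25115) - 672 = (((5280 + 1/20449 - 367/143) + 96378) + 25115) - 672 = ((107918240/20449 + 96378) + 25115) - 672 = (2078751962/20449 + 25115) - 672 = 2592328597/20449 - 672 = 2578586869/20449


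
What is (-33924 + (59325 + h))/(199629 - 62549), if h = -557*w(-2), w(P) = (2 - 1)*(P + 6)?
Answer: 23173/137080 ≈ 0.16905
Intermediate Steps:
w(P) = 6 + P (w(P) = 1*(6 + P) = 6 + P)
h = -2228 (h = -557*(6 - 2) = -557*4 = -2228)
(-33924 + (59325 + h))/(199629 - 62549) = (-33924 + (59325 - 2228))/(199629 - 62549) = (-33924 + 57097)/137080 = 23173*(1/137080) = 23173/137080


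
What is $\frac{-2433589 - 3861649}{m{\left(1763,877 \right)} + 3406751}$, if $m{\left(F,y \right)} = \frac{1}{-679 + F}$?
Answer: $- \frac{6824037992}{3692918085} \approx -1.8479$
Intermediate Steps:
$\frac{-2433589 - 3861649}{m{\left(1763,877 \right)} + 3406751} = \frac{-2433589 - 3861649}{\frac{1}{-679 + 1763} + 3406751} = - \frac{6295238}{\frac{1}{1084} + 3406751} = - \frac{6295238}{\frac{3692918085}{1084}} = \left(-6295238\right) \frac{1084}{3692918085} = - \frac{6824037992}{3692918085}$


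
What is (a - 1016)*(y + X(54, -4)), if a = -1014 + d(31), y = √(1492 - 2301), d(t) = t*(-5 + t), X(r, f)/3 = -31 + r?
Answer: -84456 - 1224*I*√809 ≈ -84456.0 - 34814.0*I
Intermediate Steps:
X(r, f) = -93 + 3*r (X(r, f) = 3*(-31 + r) = -93 + 3*r)
y = I*√809 (y = √(-809) = I*√809 ≈ 28.443*I)
a = -208 (a = -1014 + 31*(-5 + 31) = -1014 + 31*26 = -1014 + 806 = -208)
(a - 1016)*(y + X(54, -4)) = (-208 - 1016)*(I*√809 + (-93 + 3*54)) = -1224*(I*√809 + (-93 + 162)) = -1224*(I*√809 + 69) = -1224*(69 + I*√809) = -84456 - 1224*I*√809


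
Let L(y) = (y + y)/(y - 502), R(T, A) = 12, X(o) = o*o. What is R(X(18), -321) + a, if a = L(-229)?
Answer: 9230/731 ≈ 12.627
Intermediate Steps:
X(o) = o**2
L(y) = 2*y/(-502 + y) (L(y) = (2*y)/(-502 + y) = 2*y/(-502 + y))
a = 458/731 (a = 2*(-229)/(-502 - 229) = 2*(-229)/(-731) = 2*(-229)*(-1/731) = 458/731 ≈ 0.62654)
R(X(18), -321) + a = 12 + 458/731 = 9230/731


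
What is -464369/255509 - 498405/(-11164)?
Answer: 122162747629/2852502476 ≈ 42.827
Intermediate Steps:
-464369/255509 - 498405/(-11164) = -464369*1/255509 - 498405*(-1/11164) = -464369/255509 + 498405/11164 = 122162747629/2852502476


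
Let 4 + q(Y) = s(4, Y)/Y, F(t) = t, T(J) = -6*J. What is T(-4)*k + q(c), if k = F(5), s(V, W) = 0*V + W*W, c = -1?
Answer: 115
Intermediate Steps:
s(V, W) = W² (s(V, W) = 0 + W² = W²)
k = 5
q(Y) = -4 + Y (q(Y) = -4 + Y²/Y = -4 + Y)
T(-4)*k + q(c) = -6*(-4)*5 + (-4 - 1) = 24*5 - 5 = 120 - 5 = 115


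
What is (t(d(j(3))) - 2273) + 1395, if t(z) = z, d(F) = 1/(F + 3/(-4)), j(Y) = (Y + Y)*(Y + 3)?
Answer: -123794/141 ≈ -877.97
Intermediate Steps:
j(Y) = 2*Y*(3 + Y) (j(Y) = (2*Y)*(3 + Y) = 2*Y*(3 + Y))
d(F) = 1/(-3/4 + F) (d(F) = 1/(F + 3*(-1/4)) = 1/(F - 3/4) = 1/(-3/4 + F))
(t(d(j(3))) - 2273) + 1395 = (4/(-3 + 4*(2*3*(3 + 3))) - 2273) + 1395 = (4/(-3 + 4*(2*3*6)) - 2273) + 1395 = (4/(-3 + 4*36) - 2273) + 1395 = (4/(-3 + 144) - 2273) + 1395 = (4/141 - 2273) + 1395 = -320489/141 + 1395 = -123794/141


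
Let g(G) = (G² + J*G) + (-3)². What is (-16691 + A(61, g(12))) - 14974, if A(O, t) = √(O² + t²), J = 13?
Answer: -31665 + √99202 ≈ -31350.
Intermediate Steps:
g(G) = 9 + G² + 13*G (g(G) = (G² + 13*G) + (-3)² = (G² + 13*G) + 9 = 9 + G² + 13*G)
(-16691 + A(61, g(12))) - 14974 = (-16691 + √(61² + (9 + 12² + 13*12)²)) - 14974 = (-16691 + √(3721 + (9 + 144 + 156)²)) - 14974 = (-16691 + √(3721 + 309²)) - 14974 = (-16691 + √(3721 + 95481)) - 14974 = (-16691 + √99202) - 14974 = -31665 + √99202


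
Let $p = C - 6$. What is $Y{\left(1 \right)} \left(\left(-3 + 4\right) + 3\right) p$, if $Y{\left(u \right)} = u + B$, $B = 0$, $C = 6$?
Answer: $0$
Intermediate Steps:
$p = 0$ ($p = 6 - 6 = 0$)
$Y{\left(u \right)} = u$ ($Y{\left(u \right)} = u + 0 = u$)
$Y{\left(1 \right)} \left(\left(-3 + 4\right) + 3\right) p = 1 \left(\left(-3 + 4\right) + 3\right) 0 = 1 \left(1 + 3\right) 0 = 1 \cdot 4 \cdot 0 = 4 \cdot 0 = 0$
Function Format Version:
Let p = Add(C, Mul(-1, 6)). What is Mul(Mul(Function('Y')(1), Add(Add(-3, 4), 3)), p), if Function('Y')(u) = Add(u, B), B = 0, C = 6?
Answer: 0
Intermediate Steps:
p = 0 (p = Add(6, Mul(-1, 6)) = Add(6, -6) = 0)
Function('Y')(u) = u (Function('Y')(u) = Add(u, 0) = u)
Mul(Mul(Function('Y')(1), Add(Add(-3, 4), 3)), p) = Mul(Mul(1, Add(Add(-3, 4), 3)), 0) = Mul(Mul(1, Add(1, 3)), 0) = Mul(Mul(1, 4), 0) = Mul(4, 0) = 0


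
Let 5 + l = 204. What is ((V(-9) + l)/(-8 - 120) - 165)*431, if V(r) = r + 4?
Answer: -4593167/64 ≈ -71768.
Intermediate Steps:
V(r) = 4 + r
l = 199 (l = -5 + 204 = 199)
((V(-9) + l)/(-8 - 120) - 165)*431 = (((4 - 9) + 199)/(-8 - 120) - 165)*431 = ((-5 + 199)/(-128) - 165)*431 = (194*(-1/128) - 165)*431 = (-97/64 - 165)*431 = -10657/64*431 = -4593167/64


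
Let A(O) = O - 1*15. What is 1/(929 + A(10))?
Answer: 1/924 ≈ 0.0010823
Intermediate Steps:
A(O) = -15 + O (A(O) = O - 15 = -15 + O)
1/(929 + A(10)) = 1/(929 + (-15 + 10)) = 1/(929 - 5) = 1/924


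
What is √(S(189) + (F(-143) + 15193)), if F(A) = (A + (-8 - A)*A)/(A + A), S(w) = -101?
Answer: 2*√3790 ≈ 123.13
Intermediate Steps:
F(A) = (A + A*(-8 - A))/(2*A) (F(A) = (A + A*(-8 - A))/((2*A)) = (A + A*(-8 - A))*(1/(2*A)) = (A + A*(-8 - A))/(2*A))
√(S(189) + (F(-143) + 15193)) = √(-101 + ((-7/2 - ½*(-143)) + 15193)) = √(-101 + ((-7/2 + 143/2) + 15193)) = √(-101 + (68 + 15193)) = √(-101 + 15261) = √15160 = 2*√3790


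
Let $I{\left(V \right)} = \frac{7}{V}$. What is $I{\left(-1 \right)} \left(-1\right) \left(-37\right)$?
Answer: $-259$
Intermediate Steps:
$I{\left(-1 \right)} \left(-1\right) \left(-37\right) = \frac{7}{-1} \left(-1\right) \left(-37\right) = 7 \left(-1\right) \left(-1\right) \left(-37\right) = \left(-7\right) \left(-1\right) \left(-37\right) = 7 \left(-37\right) = -259$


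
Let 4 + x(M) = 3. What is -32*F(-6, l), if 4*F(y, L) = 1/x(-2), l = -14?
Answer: 8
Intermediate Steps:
x(M) = -1 (x(M) = -4 + 3 = -1)
F(y, L) = -1/4 (F(y, L) = (1/4)/(-1) = (1/4)*(-1) = -1/4)
-32*F(-6, l) = -32*(-1/4) = 8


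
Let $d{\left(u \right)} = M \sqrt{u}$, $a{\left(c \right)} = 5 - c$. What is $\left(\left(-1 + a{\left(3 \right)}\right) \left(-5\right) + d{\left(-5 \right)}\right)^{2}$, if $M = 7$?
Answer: $\left(5 - 7 i \sqrt{5}\right)^{2} \approx -220.0 - 156.52 i$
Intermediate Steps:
$d{\left(u \right)} = 7 \sqrt{u}$
$\left(\left(-1 + a{\left(3 \right)}\right) \left(-5\right) + d{\left(-5 \right)}\right)^{2} = \left(\left(-1 + \left(5 - 3\right)\right) \left(-5\right) + 7 \sqrt{-5}\right)^{2} = \left(\left(-1 + \left(5 - 3\right)\right) \left(-5\right) + 7 i \sqrt{5}\right)^{2} = \left(\left(-1 + 2\right) \left(-5\right) + 7 i \sqrt{5}\right)^{2} = \left(1 \left(-5\right) + 7 i \sqrt{5}\right)^{2} = \left(-5 + 7 i \sqrt{5}\right)^{2}$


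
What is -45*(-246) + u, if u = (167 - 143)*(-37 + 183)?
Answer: 14574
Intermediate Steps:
u = 3504 (u = 24*146 = 3504)
-45*(-246) + u = -45*(-246) + 3504 = 11070 + 3504 = 14574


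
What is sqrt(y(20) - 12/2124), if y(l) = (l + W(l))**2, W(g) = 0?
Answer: sqrt(12531423)/177 ≈ 20.000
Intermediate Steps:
y(l) = l**2 (y(l) = (l + 0)**2 = l**2)
sqrt(y(20) - 12/2124) = sqrt(20**2 - 12/2124) = sqrt(400 - 12*1/2124) = sqrt(400 - 1/177) = sqrt(70799/177) = sqrt(12531423)/177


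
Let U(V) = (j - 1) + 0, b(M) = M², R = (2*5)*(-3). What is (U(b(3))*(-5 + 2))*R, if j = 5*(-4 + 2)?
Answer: -990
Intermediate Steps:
j = -10 (j = 5*(-2) = -10)
R = -30 (R = 10*(-3) = -30)
U(V) = -11 (U(V) = (-10 - 1) + 0 = -11 + 0 = -11)
(U(b(3))*(-5 + 2))*R = -11*(-5 + 2)*(-30) = -11*(-3)*(-30) = 33*(-30) = -990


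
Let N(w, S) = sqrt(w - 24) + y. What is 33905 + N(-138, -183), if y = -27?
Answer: 33878 + 9*I*sqrt(2) ≈ 33878.0 + 12.728*I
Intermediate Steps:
N(w, S) = -27 + sqrt(-24 + w) (N(w, S) = sqrt(w - 24) - 27 = sqrt(-24 + w) - 27 = -27 + sqrt(-24 + w))
33905 + N(-138, -183) = 33905 + (-27 + sqrt(-24 - 138)) = 33905 + (-27 + sqrt(-162)) = 33905 + (-27 + 9*I*sqrt(2)) = 33878 + 9*I*sqrt(2)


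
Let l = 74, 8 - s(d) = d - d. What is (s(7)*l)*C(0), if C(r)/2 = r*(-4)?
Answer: 0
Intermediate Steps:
C(r) = -8*r (C(r) = 2*(r*(-4)) = 2*(-4*r) = -8*r)
s(d) = 8 (s(d) = 8 - (d - d) = 8 - 1*0 = 8 + 0 = 8)
(s(7)*l)*C(0) = (8*74)*(-8*0) = 592*0 = 0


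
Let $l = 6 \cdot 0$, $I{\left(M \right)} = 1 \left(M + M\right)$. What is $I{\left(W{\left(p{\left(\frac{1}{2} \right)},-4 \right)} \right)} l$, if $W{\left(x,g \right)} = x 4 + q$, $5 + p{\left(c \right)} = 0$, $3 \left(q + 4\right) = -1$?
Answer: $0$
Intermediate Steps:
$q = - \frac{13}{3}$ ($q = -4 + \frac{1}{3} \left(-1\right) = -4 - \frac{1}{3} = - \frac{13}{3} \approx -4.3333$)
$p{\left(c \right)} = -5$ ($p{\left(c \right)} = -5 + 0 = -5$)
$W{\left(x,g \right)} = - \frac{13}{3} + 4 x$ ($W{\left(x,g \right)} = x 4 - \frac{13}{3} = 4 x - \frac{13}{3} = - \frac{13}{3} + 4 x$)
$I{\left(M \right)} = 2 M$ ($I{\left(M \right)} = 1 \cdot 2 M = 2 M$)
$l = 0$
$I{\left(W{\left(p{\left(\frac{1}{2} \right)},-4 \right)} \right)} l = 2 \left(- \frac{13}{3} + 4 \left(-5\right)\right) 0 = 2 \left(- \frac{13}{3} - 20\right) 0 = 2 \left(- \frac{73}{3}\right) 0 = \left(- \frac{146}{3}\right) 0 = 0$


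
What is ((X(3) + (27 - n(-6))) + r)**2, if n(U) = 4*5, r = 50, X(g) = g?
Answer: 3600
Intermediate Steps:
n(U) = 20
((X(3) + (27 - n(-6))) + r)**2 = ((3 + (27 - 1*20)) + 50)**2 = ((3 + (27 - 20)) + 50)**2 = ((3 + 7) + 50)**2 = (10 + 50)**2 = 60**2 = 3600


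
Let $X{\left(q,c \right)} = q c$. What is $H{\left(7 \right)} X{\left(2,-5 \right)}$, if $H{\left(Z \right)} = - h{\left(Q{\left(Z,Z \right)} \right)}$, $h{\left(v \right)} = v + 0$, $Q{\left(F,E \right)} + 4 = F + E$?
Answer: $100$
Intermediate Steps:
$Q{\left(F,E \right)} = -4 + E + F$ ($Q{\left(F,E \right)} = -4 + \left(F + E\right) = -4 + \left(E + F\right) = -4 + E + F$)
$h{\left(v \right)} = v$
$H{\left(Z \right)} = 4 - 2 Z$ ($H{\left(Z \right)} = - (-4 + Z + Z) = - (-4 + 2 Z) = 4 - 2 Z$)
$X{\left(q,c \right)} = c q$
$H{\left(7 \right)} X{\left(2,-5 \right)} = \left(4 - 14\right) \left(\left(-5\right) 2\right) = \left(4 - 14\right) \left(-10\right) = \left(-10\right) \left(-10\right) = 100$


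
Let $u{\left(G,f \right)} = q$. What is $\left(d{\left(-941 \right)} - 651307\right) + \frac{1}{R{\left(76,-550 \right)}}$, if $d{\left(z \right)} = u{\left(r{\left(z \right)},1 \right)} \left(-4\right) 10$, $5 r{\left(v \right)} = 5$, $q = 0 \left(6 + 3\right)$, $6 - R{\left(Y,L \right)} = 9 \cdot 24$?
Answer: $- \frac{136774471}{210} \approx -6.5131 \cdot 10^{5}$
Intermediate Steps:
$R{\left(Y,L \right)} = -210$ ($R{\left(Y,L \right)} = 6 - 9 \cdot 24 = 6 - 216 = -210$)
$q = 0$ ($q = 0 \cdot 9 = 0$)
$r{\left(v \right)} = 1$ ($r{\left(v \right)} = \frac{1}{5} \cdot 5 = 1$)
$u{\left(G,f \right)} = 0$
$d{\left(z \right)} = 0$ ($d{\left(z \right)} = 0 \left(-4\right) 10 = 0 \cdot 10 = 0$)
$\left(d{\left(-941 \right)} - 651307\right) + \frac{1}{R{\left(76,-550 \right)}} = \left(0 - 651307\right) + \frac{1}{-210} = -651307 - \frac{1}{210} = - \frac{136774471}{210}$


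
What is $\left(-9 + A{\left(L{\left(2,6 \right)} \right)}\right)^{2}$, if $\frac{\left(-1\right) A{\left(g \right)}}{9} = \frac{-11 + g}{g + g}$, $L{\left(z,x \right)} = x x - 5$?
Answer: $\frac{136161}{961} \approx 141.69$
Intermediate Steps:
$L{\left(z,x \right)} = -5 + x^{2}$ ($L{\left(z,x \right)} = x^{2} - 5 = -5 + x^{2}$)
$A{\left(g \right)} = - \frac{9 \left(-11 + g\right)}{2 g}$ ($A{\left(g \right)} = - 9 \frac{-11 + g}{g + g} = - 9 \frac{-11 + g}{2 g} = - \frac{9 \left(-11 + g\right)}{2 g}$)
$\left(-9 + A{\left(L{\left(2,6 \right)} \right)}\right)^{2} = \left(-9 + \frac{9 \left(11 - \left(-5 + 6^{2}\right)\right)}{2 \left(-5 + 6^{2}\right)}\right)^{2} = \left(-9 + \frac{9 \left(11 - \left(-5 + 36\right)\right)}{2 \left(-5 + 36\right)}\right)^{2} = \left(-9 + \frac{9 \left(11 - 31\right)}{2 \cdot 31}\right)^{2} = \left(-9 + \frac{9}{2} \cdot \frac{1}{31} \left(11 - 31\right)\right)^{2} = \left(-9 + \frac{9}{2} \cdot \frac{1}{31} \left(-20\right)\right)^{2} = \left(-9 - \frac{90}{31}\right)^{2} = \left(- \frac{369}{31}\right)^{2} = \frac{136161}{961}$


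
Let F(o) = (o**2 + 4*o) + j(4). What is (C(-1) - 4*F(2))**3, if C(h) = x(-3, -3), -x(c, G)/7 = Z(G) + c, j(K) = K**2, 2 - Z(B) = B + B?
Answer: -3176523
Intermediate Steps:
Z(B) = 2 - 2*B (Z(B) = 2 - (B + B) = 2 - 2*B)
x(c, G) = -14 - 7*c + 14*G (x(c, G) = -7*((2 - 2*G) + c) = -7*(2 + c - 2*G) = -14 - 7*c + 14*G)
C(h) = -35 (C(h) = -14 - 7*(-3) + 14*(-3) = -14 + 21 - 42 = -35)
F(o) = 16 + o**2 + 4*o (F(o) = (o**2 + 4*o) + 4**2 = (o**2 + 4*o) + 16 = 16 + o**2 + 4*o)
(C(-1) - 4*F(2))**3 = (-35 - 4*(16 + 2**2 + 4*2))**3 = (-35 - 4*(16 + 4 + 8))**3 = (-35 - 4*28)**3 = (-35 - 112)**3 = (-147)**3 = -3176523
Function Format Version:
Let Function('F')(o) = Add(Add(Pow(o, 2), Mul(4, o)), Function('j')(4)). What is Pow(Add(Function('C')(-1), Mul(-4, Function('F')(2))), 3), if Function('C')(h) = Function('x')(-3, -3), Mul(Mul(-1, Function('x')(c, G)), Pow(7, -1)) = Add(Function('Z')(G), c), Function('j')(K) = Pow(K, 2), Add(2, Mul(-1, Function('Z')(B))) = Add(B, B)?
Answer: -3176523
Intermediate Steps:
Function('Z')(B) = Add(2, Mul(-2, B)) (Function('Z')(B) = Add(2, Mul(-1, Add(B, B))) = Add(2, Mul(-1, Mul(2, B))) = Add(2, Mul(-2, B)))
Function('x')(c, G) = Add(-14, Mul(-7, c), Mul(14, G)) (Function('x')(c, G) = Mul(-7, Add(Add(2, Mul(-2, G)), c)) = Mul(-7, Add(2, c, Mul(-2, G))) = Add(-14, Mul(-7, c), Mul(14, G)))
Function('C')(h) = -35 (Function('C')(h) = Add(-14, Mul(-7, -3), Mul(14, -3)) = Add(-14, 21, -42) = -35)
Function('F')(o) = Add(16, Pow(o, 2), Mul(4, o)) (Function('F')(o) = Add(Add(Pow(o, 2), Mul(4, o)), Pow(4, 2)) = Add(Add(Pow(o, 2), Mul(4, o)), 16) = Add(16, Pow(o, 2), Mul(4, o)))
Pow(Add(Function('C')(-1), Mul(-4, Function('F')(2))), 3) = Pow(Add(-35, Mul(-4, Add(16, Pow(2, 2), Mul(4, 2)))), 3) = Pow(Add(-35, Mul(-4, Add(16, 4, 8))), 3) = Pow(Add(-35, Mul(-4, 28)), 3) = Pow(Add(-35, -112), 3) = Pow(-147, 3) = -3176523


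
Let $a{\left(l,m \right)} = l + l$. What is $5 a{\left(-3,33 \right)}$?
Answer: $-30$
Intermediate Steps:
$a{\left(l,m \right)} = 2 l$
$5 a{\left(-3,33 \right)} = 5 \cdot 2 \left(-3\right) = 5 \left(-6\right) = -30$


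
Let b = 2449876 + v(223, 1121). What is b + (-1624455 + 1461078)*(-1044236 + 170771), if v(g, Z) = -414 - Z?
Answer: 142706539646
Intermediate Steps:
b = 2448341 (b = 2449876 + (-414 - 1*1121) = 2449876 + (-414 - 1121) = 2449876 - 1535 = 2448341)
b + (-1624455 + 1461078)*(-1044236 + 170771) = 2448341 + (-1624455 + 1461078)*(-1044236 + 170771) = 2448341 - 163377*(-873465) = 2448341 + 142704091305 = 142706539646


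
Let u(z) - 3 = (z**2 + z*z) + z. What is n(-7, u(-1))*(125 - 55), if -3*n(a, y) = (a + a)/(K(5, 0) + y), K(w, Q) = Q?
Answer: 245/3 ≈ 81.667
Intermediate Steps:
u(z) = 3 + z + 2*z**2 (u(z) = 3 + ((z**2 + z*z) + z) = 3 + ((z**2 + z**2) + z) = 3 + (2*z**2 + z) = 3 + (z + 2*z**2) = 3 + z + 2*z**2)
n(a, y) = -2*a/(3*y) (n(a, y) = -(a + a)/(3*(0 + y)) = -2*a/(3*y))
n(-7, u(-1))*(125 - 55) = (-2/3*(-7)/(3 - 1 + 2*(-1)**2))*(125 - 55) = -2/3*(-7)/(3 - 1 + 2*1)*70 = -2/3*(-7)/(3 - 1 + 2)*70 = -2/3*(-7)/4*70 = -2/3*(-7)*1/4*70 = (7/6)*70 = 245/3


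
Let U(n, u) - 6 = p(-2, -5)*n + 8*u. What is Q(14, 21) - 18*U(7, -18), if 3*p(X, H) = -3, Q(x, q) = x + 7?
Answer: 2631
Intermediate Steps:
Q(x, q) = 7 + x
p(X, H) = -1 (p(X, H) = (1/3)*(-3) = -1)
U(n, u) = 6 - n + 8*u (U(n, u) = 6 + (-n + 8*u) = 6 - n + 8*u)
Q(14, 21) - 18*U(7, -18) = (7 + 14) - 18*(6 - 1*7 + 8*(-18)) = 21 - 18*(6 - 7 - 144) = 21 - 18*(-145) = 21 + 2610 = 2631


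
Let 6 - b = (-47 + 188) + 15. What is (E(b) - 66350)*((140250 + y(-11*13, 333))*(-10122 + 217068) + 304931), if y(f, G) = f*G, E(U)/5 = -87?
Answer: -1280263097649745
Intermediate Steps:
b = -150 (b = 6 - ((-47 + 188) + 15) = 6 - (141 + 15) = 6 - 1*156 = 6 - 156 = -150)
E(U) = -435 (E(U) = 5*(-87) = -435)
y(f, G) = G*f
(E(b) - 66350)*((140250 + y(-11*13, 333))*(-10122 + 217068) + 304931) = (-435 - 66350)*((140250 + 333*(-11*13))*(-10122 + 217068) + 304931) = -66785*((140250 + 333*(-143))*206946 + 304931) = -66785*((140250 - 47619)*206946 + 304931) = -66785*(92631*206946 + 304931) = -66785*(19169614926 + 304931) = -66785*19169919857 = -1280263097649745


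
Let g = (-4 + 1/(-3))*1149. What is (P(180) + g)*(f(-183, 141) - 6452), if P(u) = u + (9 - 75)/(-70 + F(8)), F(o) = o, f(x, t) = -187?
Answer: 987458304/31 ≈ 3.1854e+7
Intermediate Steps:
P(u) = 33/31 + u (P(u) = u + (9 - 75)/(-70 + 8) = u - 66/(-62) = u - 66*(-1/62) = u + 33/31 = 33/31 + u)
g = -4979 (g = (-4 - ⅓)*1149 = -13/3*1149 = -4979)
(P(180) + g)*(f(-183, 141) - 6452) = ((33/31 + 180) - 4979)*(-187 - 6452) = (5613/31 - 4979)*(-6639) = -148736/31*(-6639) = 987458304/31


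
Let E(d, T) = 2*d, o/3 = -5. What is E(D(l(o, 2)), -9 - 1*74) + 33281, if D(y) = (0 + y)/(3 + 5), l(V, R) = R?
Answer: 66563/2 ≈ 33282.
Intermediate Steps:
o = -15 (o = 3*(-5) = -15)
D(y) = y/8
E(D(l(o, 2)), -9 - 1*74) + 33281 = 2*((⅛)*2) + 33281 = 2*(¼) + 33281 = ½ + 33281 = 66563/2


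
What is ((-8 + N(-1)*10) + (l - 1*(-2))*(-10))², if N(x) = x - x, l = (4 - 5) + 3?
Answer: 2304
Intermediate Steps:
l = 2 (l = -1 + 3 = 2)
N(x) = 0
((-8 + N(-1)*10) + (l - 1*(-2))*(-10))² = ((-8 + 0*10) + (2 - 1*(-2))*(-10))² = ((-8 + 0) + (2 + 2)*(-10))² = (-8 + 4*(-10))² = (-8 - 40)² = (-48)² = 2304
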